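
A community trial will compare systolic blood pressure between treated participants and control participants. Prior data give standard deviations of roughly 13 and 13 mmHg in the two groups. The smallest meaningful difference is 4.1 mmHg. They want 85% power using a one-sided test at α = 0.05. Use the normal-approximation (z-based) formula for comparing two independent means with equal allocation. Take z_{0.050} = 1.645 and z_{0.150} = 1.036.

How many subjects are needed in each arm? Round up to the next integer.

n = (z_α + z_β)² · (σ₁² + σ₂²) / δ²
  = (1.645 + 1.036)² · (13² + 13² = 338) / 4.1²
  = 7.1878 · 338 / 16.81
  = 144.52
Round up → n = 145 per group.

n = 145 per group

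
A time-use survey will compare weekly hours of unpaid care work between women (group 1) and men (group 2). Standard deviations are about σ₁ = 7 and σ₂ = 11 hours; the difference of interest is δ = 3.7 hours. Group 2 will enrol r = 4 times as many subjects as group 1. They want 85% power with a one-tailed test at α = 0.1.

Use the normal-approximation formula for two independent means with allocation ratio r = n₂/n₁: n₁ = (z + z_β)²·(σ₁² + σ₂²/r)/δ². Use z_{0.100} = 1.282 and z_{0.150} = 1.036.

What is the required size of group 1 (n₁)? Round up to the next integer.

n₁ = 32

n₁ = (z_α + z_β)² · (σ₁² + σ₂²/r) / δ²
   = (1.282 + 1.036)² · (7² + 11²/4) / 3.7²
   = 5.3731 · (49 + 30.25) / 13.69
   = 5.3731 · 79.25 / 13.69
   = 31.10
Round up → n₁ = 32; n₂ = r·n₁ = 4 × 32 = 128.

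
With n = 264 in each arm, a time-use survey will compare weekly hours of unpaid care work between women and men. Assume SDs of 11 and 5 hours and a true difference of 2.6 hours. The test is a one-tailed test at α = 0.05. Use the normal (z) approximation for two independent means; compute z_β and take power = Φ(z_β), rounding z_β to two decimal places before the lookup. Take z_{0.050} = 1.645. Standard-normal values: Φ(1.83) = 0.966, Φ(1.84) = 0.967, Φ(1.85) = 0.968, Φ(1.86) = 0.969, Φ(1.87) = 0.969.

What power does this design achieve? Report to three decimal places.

Power ≈ 0.968

z_β = δ·√(n/(σ₁²+σ₂²)) − z_α
    = 2.6 · √(264/146) − 1.645
    = 2.6 · 1.34470 − 1.645
    = 3.4962 − 1.645 = 1.8512 → 1.85
Power = Φ(1.85) = 0.968.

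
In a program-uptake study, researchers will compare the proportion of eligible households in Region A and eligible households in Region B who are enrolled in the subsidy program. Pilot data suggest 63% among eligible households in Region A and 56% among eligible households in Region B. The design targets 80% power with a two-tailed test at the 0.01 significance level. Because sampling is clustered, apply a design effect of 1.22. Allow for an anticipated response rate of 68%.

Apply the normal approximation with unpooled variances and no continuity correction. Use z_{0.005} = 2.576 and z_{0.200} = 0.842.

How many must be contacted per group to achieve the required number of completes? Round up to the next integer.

n = (z_{α/2} + z_β)² · [p₁(1−p₁) + p₂(1−p₂)] / (p₁ − p₂)²
  = (2.576 + 0.842)² · (0.63·0.37 + 0.56·0.44) / (0.07)²
  = (3.418)² · (0.2331 + 0.2464) / 0.0049
  = 11.6827 · 0.4795 / 0.0049
  = 1143.24
Design effect: 1.22 × 1143.24 = 1394.75.
Adjust for 68% response: 1394.75 / 0.68 = 2051.10.
Round up → n = 2052 per group.

n = 2052 per group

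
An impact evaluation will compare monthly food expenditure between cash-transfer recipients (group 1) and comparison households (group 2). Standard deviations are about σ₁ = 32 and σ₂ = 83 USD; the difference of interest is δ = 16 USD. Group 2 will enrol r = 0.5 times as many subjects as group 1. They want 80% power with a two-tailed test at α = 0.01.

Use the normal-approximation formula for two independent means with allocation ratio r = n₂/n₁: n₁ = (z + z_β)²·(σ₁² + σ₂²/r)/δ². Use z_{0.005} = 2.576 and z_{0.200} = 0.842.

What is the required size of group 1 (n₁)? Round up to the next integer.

n₁ = (z_{α/2} + z_β)² · (σ₁² + σ₂²/r) / δ²
   = (2.576 + 0.842)² · (32² + 83²/0.5) / 16²
   = 11.6827 · (1024 + 13778) / 256
   = 11.6827 · 14802 / 256
   = 675.50
Round up → n₁ = 676; n₂ = r·n₁ = 0.5 × 676 = 338.

n₁ = 676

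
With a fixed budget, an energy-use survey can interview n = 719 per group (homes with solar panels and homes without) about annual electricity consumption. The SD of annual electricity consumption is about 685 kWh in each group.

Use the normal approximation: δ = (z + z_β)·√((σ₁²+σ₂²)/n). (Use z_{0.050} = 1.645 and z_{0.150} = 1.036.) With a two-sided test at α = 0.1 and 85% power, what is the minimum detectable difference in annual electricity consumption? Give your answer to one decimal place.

δ = (z_{α/2} + z_β) · √((σ₁²+σ₂²)/n)
  = (1.645 + 1.036) · √(938450/719)
  = 2.681 · √1305.2
  = 2.681 · 36.1278
  = 96.8585

Minimum detectable difference ≈ 96.9 kWh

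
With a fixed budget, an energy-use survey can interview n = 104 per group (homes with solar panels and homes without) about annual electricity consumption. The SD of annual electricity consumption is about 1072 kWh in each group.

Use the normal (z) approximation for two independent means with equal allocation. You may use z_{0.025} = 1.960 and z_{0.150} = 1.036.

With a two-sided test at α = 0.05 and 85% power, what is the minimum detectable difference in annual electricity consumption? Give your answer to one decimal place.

Minimum detectable difference ≈ 445.4 kWh

δ = (z_{α/2} + z_β) · √((σ₁²+σ₂²)/n)
  = (1.960 + 1.036) · √(2298368/104)
  = 2.996 · √22099.7
  = 2.996 · 148.6597
  = 445.3843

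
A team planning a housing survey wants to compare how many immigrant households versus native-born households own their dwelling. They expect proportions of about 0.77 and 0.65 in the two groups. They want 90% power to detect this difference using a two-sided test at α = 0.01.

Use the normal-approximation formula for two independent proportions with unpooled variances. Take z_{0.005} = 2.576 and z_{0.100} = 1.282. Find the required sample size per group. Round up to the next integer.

n = (z_{α/2} + z_β)² · [p₁(1−p₁) + p₂(1−p₂)] / (p₁ − p₂)²
  = (2.576 + 1.282)² · (0.77·0.23 + 0.65·0.35) / (0.12)²
  = (3.858)² · (0.1771 + 0.2275) / 0.0144
  = 14.8842 · 0.4046 / 0.0144
  = 418.20
Round up → n = 419 per group.

n = 419 per group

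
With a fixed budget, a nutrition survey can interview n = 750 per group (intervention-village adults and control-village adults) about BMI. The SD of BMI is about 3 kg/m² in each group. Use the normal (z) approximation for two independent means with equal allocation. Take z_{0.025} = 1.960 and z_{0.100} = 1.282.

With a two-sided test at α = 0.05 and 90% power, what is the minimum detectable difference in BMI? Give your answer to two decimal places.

Minimum detectable difference ≈ 0.50 kg/m²

δ = (z_{α/2} + z_β) · √((σ₁²+σ₂²)/n)
  = (1.960 + 1.282) · √(18/750)
  = 3.242 · √0.024
  = 3.242 · 0.1549
  = 0.5022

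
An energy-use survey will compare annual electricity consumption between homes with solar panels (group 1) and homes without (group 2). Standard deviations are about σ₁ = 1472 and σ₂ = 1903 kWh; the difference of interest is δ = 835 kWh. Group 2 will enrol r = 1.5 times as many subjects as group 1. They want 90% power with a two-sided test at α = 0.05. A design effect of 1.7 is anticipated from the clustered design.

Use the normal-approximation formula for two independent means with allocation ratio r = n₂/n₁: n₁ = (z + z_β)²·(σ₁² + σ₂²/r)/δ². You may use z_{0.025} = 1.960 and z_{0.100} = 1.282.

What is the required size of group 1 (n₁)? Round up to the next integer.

n₁ = (z_{α/2} + z_β)² · (σ₁² + σ₂²/r) / δ²
   = (1.960 + 1.282)² · (1472² + 1903²/1.5) / 835²
   = 10.5106 · (2166784 + 2414272.7) / 697225
   = 10.5106 · 4581056.7 / 697225
   = 69.06
Design effect: 1.7 × 69.06 = 117.40.
Round up → n₁ = 118; n₂ = r·n₁ = 1.5 × 118 = 177.

n₁ = 118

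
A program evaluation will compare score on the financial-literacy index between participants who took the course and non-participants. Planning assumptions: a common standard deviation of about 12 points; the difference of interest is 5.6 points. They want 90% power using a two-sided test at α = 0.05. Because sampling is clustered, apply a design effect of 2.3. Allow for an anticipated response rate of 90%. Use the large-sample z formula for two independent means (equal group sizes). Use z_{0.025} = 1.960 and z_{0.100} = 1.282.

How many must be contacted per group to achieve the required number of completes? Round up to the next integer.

n = 247 per group

n = (z_{α/2} + z_β)² · (σ₁² + σ₂²) / δ²
  = (1.960 + 1.282)² · (2·12² = 288) / 5.6²
  = 10.5106 · 288 / 31.36
  = 96.53
Design effect: 2.3 × 96.53 = 222.01.
Adjust for 90% response: 222.01 / 0.90 = 246.68.
Round up → n = 247 per group.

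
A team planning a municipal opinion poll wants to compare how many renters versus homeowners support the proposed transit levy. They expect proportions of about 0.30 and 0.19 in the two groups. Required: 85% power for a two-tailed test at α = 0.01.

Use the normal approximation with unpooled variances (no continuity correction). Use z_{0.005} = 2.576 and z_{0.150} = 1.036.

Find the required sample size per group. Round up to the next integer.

n = 393 per group

n = (z_{α/2} + z_β)² · [p₁(1−p₁) + p₂(1−p₂)] / (p₁ − p₂)²
  = (2.576 + 1.036)² · (0.30·0.70 + 0.19·0.81) / (0.11)²
  = (3.612)² · (0.2100 + 0.1539) / 0.0121
  = 13.0465 · 0.3639 / 0.0121
  = 392.37
Round up → n = 393 per group.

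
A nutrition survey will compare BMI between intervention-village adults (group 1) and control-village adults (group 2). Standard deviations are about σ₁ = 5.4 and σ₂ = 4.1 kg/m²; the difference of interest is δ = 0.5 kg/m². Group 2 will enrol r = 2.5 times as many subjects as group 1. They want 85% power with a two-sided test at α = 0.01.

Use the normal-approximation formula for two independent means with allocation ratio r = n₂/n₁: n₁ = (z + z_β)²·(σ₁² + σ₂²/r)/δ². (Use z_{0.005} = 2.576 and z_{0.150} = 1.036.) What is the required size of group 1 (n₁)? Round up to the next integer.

n₁ = 1873

n₁ = (z_{α/2} + z_β)² · (σ₁² + σ₂²/r) / δ²
   = (2.576 + 1.036)² · (5.4² + 4.1²/2.5) / 0.5²
   = 13.0465 · (29.16 + 6.724) / 0.25
   = 13.0465 · 35.884 / 0.25
   = 1872.65
Round up → n₁ = 1873; n₂ = r·n₁ = 2.5 × 1873 = 4683.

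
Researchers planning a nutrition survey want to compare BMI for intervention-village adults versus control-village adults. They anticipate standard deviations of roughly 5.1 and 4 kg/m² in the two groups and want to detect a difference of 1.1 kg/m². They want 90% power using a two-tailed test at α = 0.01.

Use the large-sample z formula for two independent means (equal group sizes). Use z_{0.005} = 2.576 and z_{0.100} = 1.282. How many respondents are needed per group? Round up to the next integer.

n = (z_{α/2} + z_β)² · (σ₁² + σ₂²) / δ²
  = (2.576 + 1.282)² · (5.1² + 4² = 42.01) / 1.1²
  = 14.8842 · 42.01 / 1.21
  = 516.76
Round up → n = 517 per group.

n = 517 per group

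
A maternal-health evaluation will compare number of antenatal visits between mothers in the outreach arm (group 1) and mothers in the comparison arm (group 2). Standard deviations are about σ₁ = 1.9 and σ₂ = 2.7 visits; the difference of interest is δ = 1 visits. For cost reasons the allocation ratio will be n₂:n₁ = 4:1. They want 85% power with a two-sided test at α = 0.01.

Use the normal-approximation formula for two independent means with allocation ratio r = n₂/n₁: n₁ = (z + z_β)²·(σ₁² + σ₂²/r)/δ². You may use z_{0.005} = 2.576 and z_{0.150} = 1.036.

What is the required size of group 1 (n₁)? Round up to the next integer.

n₁ = 71

n₁ = (z_{α/2} + z_β)² · (σ₁² + σ₂²/r) / δ²
   = (2.576 + 1.036)² · (1.9² + 2.7²/4) / 1²
   = 13.0465 · (3.61 + 1.8225) / 1
   = 13.0465 · 5.4325 / 1
   = 70.88
Round up → n₁ = 71; n₂ = r·n₁ = 4 × 71 = 284.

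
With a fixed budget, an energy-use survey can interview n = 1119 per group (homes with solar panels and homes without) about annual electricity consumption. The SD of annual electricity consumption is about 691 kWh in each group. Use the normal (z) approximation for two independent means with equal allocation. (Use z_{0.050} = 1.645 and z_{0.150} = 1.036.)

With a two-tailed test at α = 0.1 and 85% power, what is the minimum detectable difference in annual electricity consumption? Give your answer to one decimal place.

Minimum detectable difference ≈ 78.3 kWh

δ = (z_{α/2} + z_β) · √((σ₁²+σ₂²)/n)
  = (1.645 + 1.036) · √(954962/1119)
  = 2.681 · √853.4066
  = 2.681 · 29.2131
  = 78.3204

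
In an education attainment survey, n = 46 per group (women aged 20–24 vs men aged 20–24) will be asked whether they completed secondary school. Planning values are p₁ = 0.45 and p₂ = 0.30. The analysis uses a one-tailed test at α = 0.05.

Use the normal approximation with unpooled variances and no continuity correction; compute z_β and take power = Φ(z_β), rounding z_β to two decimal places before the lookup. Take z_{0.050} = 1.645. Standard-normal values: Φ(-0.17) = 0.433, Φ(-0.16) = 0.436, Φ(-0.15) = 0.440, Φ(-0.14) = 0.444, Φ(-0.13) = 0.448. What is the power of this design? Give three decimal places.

Power ≈ 0.444

z_β = |p₁−p₂|·√(n/[p₁q₁+p₂q₂]) − z_α
    = 0.15 · √(46/0.4575) − 1.645
    = 0.15 · 10.0273 − 1.645
    = 1.5041 − 1.645 = -0.1409 → -0.14
Power = Φ(-0.14) = 0.444.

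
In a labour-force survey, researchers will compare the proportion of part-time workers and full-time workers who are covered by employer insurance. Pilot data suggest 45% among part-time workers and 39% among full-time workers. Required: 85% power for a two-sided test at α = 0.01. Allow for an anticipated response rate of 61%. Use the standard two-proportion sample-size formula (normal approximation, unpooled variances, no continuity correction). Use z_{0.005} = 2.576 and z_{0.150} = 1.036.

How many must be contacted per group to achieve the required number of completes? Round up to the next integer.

n = (z_{α/2} + z_β)² · [p₁(1−p₁) + p₂(1−p₂)] / (p₁ − p₂)²
  = (2.576 + 1.036)² · (0.45·0.55 + 0.39·0.61) / (0.06)²
  = (3.612)² · (0.2475 + 0.2379) / 0.0036
  = 13.0465 · 0.4854 / 0.0036
  = 1759.11
Adjust for 61% response: 1759.11 / 0.61 = 2883.79.
Round up → n = 2884 per group.

n = 2884 per group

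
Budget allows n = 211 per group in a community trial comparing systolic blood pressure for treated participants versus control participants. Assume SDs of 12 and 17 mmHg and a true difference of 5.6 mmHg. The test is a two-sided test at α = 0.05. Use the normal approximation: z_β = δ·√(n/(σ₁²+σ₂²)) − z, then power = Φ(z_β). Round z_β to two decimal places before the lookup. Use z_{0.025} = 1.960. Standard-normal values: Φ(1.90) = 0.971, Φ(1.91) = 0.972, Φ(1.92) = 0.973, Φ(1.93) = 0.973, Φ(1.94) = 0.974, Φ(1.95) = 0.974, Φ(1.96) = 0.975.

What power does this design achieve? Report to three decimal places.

z_β = δ·√(n/(σ₁²+σ₂²)) − z_{α/2}
    = 5.6 · √(211/433) − 1.960
    = 5.6 · 0.69807 − 1.960
    = 3.9092 − 1.960 = 1.9492 → 1.95
Power = Φ(1.95) = 0.974.

Power ≈ 0.974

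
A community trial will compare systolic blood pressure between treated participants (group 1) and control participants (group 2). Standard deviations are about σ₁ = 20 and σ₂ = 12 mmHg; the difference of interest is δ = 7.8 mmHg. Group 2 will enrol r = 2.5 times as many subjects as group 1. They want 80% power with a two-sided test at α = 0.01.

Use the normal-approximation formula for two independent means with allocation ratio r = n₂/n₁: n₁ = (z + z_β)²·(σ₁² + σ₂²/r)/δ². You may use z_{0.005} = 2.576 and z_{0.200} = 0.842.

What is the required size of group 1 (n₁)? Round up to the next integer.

n₁ = 88

n₁ = (z_{α/2} + z_β)² · (σ₁² + σ₂²/r) / δ²
   = (2.576 + 0.842)² · (20² + 12²/2.5) / 7.8²
   = 11.6827 · (400 + 57.6) / 60.84
   = 11.6827 · 457.6 / 60.84
   = 87.87
Round up → n₁ = 88; n₂ = r·n₁ = 2.5 × 88 = 220.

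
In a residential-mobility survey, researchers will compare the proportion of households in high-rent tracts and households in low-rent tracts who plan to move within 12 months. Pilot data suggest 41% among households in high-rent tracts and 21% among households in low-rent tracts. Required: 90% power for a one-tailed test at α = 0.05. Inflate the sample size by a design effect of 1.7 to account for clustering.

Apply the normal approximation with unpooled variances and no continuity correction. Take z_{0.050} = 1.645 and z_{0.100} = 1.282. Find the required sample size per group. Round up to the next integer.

n = 149 per group

n = (z_α + z_β)² · [p₁(1−p₁) + p₂(1−p₂)] / (p₁ − p₂)²
  = (1.645 + 1.282)² · (0.41·0.59 + 0.21·0.79) / (0.20)²
  = (2.927)² · (0.2419 + 0.1659) / 0.0400
  = 8.5673 · 0.4078 / 0.0400
  = 87.34
Design effect: 1.7 × 87.34 = 148.48.
Round up → n = 149 per group.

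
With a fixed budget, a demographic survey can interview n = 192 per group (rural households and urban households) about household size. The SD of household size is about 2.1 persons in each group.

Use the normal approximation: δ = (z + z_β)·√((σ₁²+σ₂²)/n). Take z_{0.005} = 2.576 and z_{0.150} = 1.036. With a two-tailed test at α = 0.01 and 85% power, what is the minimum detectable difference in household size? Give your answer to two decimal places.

δ = (z_{α/2} + z_β) · √((σ₁²+σ₂²)/n)
  = (2.576 + 1.036) · √(8.82/192)
  = 3.612 · √0.04594
  = 3.612 · 0.2143
  = 0.7742

Minimum detectable difference ≈ 0.77 persons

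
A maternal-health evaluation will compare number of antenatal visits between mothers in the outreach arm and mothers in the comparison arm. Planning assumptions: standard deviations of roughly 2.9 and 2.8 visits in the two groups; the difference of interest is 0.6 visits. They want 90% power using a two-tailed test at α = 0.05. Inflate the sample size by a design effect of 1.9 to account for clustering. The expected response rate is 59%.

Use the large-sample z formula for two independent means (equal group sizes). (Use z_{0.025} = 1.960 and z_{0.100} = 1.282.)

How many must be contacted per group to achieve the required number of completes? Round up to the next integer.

n = 1528 per group

n = (z_{α/2} + z_β)² · (σ₁² + σ₂²) / δ²
  = (1.960 + 1.282)² · (2.9² + 2.8² = 16.25) / 0.6²
  = 10.5106 · 16.25 / 0.36
  = 474.44
Design effect: 1.9 × 474.44 = 901.43.
Adjust for 59% response: 901.43 / 0.59 = 1527.84.
Round up → n = 1528 per group.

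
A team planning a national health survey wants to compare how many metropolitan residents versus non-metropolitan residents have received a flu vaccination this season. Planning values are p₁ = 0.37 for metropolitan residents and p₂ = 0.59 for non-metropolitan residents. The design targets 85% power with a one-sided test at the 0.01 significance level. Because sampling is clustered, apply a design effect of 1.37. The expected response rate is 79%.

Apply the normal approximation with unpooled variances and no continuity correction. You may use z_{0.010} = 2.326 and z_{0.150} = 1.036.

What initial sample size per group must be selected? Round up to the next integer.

n = (z_α + z_β)² · [p₁(1−p₁) + p₂(1−p₂)] / (p₁ − p₂)²
  = (2.326 + 1.036)² · (0.37·0.63 + 0.59·0.41) / (-0.22)²
  = (3.362)² · (0.2331 + 0.2419) / 0.0484
  = 11.3030 · 0.4750 / 0.0484
  = 110.93
Design effect: 1.37 × 110.93 = 151.97.
Adjust for 79% response: 151.97 / 0.79 = 192.37.
Round up → n = 193 per group.

n = 193 per group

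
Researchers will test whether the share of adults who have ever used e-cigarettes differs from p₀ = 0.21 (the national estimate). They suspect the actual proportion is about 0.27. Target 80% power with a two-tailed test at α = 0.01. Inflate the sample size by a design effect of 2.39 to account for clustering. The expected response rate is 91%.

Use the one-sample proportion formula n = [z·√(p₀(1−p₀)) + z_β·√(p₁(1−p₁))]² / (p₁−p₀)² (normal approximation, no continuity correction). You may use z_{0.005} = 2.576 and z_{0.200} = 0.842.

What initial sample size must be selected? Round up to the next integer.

n = [z_{α/2}·√(p₀q₀) + z_β·√(p₁q₁)]² / (p₁ − p₀)²
  = [2.576·√(0.21·0.79) + 0.842·√(0.27·0.73)]² / (0.06)²
  = [2.576·0.4073 + 0.842·0.4440]² / 0.0036
  = [1.4230]² / 0.0036
  = 562.51
Design effect: 2.39 × 562.51 = 1344.40.
Adjust for 91% response: 1344.40 / 0.91 = 1477.37.
Round up → n = 1478.

n = 1478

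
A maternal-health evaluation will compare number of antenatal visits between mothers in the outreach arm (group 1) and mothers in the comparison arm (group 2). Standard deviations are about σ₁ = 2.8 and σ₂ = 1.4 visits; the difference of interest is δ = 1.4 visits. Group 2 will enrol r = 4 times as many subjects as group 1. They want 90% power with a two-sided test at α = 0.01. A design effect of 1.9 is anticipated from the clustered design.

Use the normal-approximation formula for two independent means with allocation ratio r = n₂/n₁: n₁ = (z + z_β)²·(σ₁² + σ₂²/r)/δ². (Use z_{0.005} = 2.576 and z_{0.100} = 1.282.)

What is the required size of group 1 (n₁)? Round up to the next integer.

n₁ = 121

n₁ = (z_{α/2} + z_β)² · (σ₁² + σ₂²/r) / δ²
   = (2.576 + 1.282)² · (2.8² + 1.4²/4) / 1.4²
   = 14.8842 · (7.84 + 0.49) / 1.96
   = 14.8842 · 8.33 / 1.96
   = 63.26
Design effect: 1.9 × 63.26 = 120.19.
Round up → n₁ = 121; n₂ = r·n₁ = 4 × 121 = 484.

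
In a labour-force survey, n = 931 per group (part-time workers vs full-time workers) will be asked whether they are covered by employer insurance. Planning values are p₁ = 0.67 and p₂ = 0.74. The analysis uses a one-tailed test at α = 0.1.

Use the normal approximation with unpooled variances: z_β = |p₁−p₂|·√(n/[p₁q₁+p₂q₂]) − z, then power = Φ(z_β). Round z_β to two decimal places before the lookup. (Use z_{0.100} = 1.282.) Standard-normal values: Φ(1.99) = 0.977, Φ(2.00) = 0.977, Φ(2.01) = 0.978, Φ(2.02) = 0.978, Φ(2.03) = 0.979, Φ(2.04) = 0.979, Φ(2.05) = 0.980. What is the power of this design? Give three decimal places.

z_β = |p₁−p₂|·√(n/[p₁q₁+p₂q₂]) − z_α
    = 0.07 · √(931/0.4135) − 1.282
    = 0.07 · 47.4501 − 1.282
    = 3.3215 − 1.282 = 2.0395 → 2.04
Power = Φ(2.04) = 0.979.

Power ≈ 0.979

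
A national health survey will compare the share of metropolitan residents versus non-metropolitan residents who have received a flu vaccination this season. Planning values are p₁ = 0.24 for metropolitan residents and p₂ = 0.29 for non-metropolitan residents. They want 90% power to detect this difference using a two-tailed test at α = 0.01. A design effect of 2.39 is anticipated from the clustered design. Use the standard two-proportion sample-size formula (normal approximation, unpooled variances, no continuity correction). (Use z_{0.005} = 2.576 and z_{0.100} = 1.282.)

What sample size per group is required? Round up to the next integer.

n = 5526 per group

n = (z_{α/2} + z_β)² · [p₁(1−p₁) + p₂(1−p₂)] / (p₁ − p₂)²
  = (2.576 + 1.282)² · (0.24·0.76 + 0.29·0.71) / (-0.05)²
  = (3.858)² · (0.1824 + 0.2059) / 0.0025
  = 14.8842 · 0.3883 / 0.0025
  = 2311.81
Design effect: 2.39 × 2311.81 = 5525.22.
Round up → n = 5526 per group.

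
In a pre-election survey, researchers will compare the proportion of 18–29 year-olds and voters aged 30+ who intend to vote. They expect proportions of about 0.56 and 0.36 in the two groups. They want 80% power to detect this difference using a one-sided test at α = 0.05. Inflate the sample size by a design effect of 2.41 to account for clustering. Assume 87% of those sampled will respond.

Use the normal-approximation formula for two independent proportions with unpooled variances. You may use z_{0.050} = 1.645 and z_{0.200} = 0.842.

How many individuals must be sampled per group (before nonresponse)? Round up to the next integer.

n = 205 per group

n = (z_α + z_β)² · [p₁(1−p₁) + p₂(1−p₂)] / (p₁ − p₂)²
  = (1.645 + 0.842)² · (0.56·0.44 + 0.36·0.64) / (0.20)²
  = (2.487)² · (0.2464 + 0.2304) / 0.0400
  = 6.1852 · 0.4768 / 0.0400
  = 73.73
Design effect: 2.41 × 73.73 = 177.68.
Adjust for 87% response: 177.68 / 0.87 = 204.23.
Round up → n = 205 per group.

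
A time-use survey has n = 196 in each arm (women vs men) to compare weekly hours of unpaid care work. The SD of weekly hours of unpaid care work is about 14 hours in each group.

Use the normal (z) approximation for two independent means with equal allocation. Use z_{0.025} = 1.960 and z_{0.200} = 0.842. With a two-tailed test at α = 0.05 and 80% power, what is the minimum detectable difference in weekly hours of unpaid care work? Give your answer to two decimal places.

Minimum detectable difference ≈ 3.96 hours

δ = (z_{α/2} + z_β) · √((σ₁²+σ₂²)/n)
  = (1.960 + 0.842) · √(392/196)
  = 2.802 · √2
  = 2.802 · 1.4142
  = 3.9626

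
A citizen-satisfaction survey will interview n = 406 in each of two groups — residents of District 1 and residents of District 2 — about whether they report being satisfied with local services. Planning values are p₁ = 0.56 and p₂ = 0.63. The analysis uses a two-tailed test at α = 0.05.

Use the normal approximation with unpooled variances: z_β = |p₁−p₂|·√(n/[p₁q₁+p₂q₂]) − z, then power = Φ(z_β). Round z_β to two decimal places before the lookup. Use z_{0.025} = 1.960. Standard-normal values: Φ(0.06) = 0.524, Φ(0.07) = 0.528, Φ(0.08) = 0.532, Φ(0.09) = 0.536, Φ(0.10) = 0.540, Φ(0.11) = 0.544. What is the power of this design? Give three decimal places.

z_β = |p₁−p₂|·√(n/[p₁q₁+p₂q₂]) − z_{α/2}
    = 0.07 · √(406/0.4795) − 1.960
    = 0.07 · 29.0984 − 1.960
    = 2.0369 − 1.960 = 0.0769 → 0.08
Power = Φ(0.08) = 0.532.

Power ≈ 0.532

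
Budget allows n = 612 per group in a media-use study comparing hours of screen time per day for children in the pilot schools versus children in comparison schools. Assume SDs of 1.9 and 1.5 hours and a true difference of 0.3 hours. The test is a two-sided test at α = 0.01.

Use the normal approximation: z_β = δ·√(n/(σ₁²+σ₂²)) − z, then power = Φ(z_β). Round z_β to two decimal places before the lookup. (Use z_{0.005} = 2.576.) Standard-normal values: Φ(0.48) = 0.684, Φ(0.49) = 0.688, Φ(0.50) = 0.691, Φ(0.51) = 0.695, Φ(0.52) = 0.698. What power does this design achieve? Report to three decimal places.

Power ≈ 0.688

z_β = δ·√(n/(σ₁²+σ₂²)) − z_{α/2}
    = 0.3 · √(612/5.86) − 2.576
    = 0.3 · 10.21944 − 2.576
    = 3.0658 − 2.576 = 0.4898 → 0.49
Power = Φ(0.49) = 0.688.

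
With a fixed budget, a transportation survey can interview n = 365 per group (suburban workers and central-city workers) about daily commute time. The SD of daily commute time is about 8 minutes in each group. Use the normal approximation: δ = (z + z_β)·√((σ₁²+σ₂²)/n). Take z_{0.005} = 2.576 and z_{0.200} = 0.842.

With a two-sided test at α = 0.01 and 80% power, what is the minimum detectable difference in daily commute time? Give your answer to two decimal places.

δ = (z_{α/2} + z_β) · √((σ₁²+σ₂²)/n)
  = (2.576 + 0.842) · √(128/365)
  = 3.418 · √0.35068
  = 3.418 · 0.5922
  = 2.0241

Minimum detectable difference ≈ 2.02 minutes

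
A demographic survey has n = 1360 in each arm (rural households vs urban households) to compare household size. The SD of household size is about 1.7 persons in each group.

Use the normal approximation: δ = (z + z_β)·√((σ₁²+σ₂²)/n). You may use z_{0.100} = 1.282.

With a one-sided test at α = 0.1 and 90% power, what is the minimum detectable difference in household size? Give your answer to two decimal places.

δ = (z_α + z_β) · √((σ₁²+σ₂²)/n)
  = (1.282 + 1.282) · √(5.78/1360)
  = 2.564 · √0.00425
  = 2.564 · 0.0652
  = 0.1672

Minimum detectable difference ≈ 0.17 persons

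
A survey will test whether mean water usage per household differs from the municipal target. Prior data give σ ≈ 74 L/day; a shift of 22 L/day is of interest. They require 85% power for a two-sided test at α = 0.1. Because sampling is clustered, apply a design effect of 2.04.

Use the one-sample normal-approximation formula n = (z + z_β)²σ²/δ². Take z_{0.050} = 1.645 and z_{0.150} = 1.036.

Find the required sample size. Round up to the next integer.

n = (z_{α/2} + z_β)² · σ² / δ²
  = (1.645 + 1.036)² · 74² / 22²
  = 7.1878 · 5476 / 484
  = 81.32
Design effect: 2.04 × 81.32 = 165.90.
Round up → n = 166.

n = 166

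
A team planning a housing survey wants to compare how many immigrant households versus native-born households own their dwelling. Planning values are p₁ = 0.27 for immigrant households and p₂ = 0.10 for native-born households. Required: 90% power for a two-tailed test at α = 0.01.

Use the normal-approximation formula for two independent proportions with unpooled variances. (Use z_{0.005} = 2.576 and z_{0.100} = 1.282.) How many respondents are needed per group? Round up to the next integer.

n = (z_{α/2} + z_β)² · [p₁(1−p₁) + p₂(1−p₂)] / (p₁ − p₂)²
  = (2.576 + 1.282)² · (0.27·0.73 + 0.10·0.90) / (0.17)²
  = (3.858)² · (0.1971 + 0.0900) / 0.0289
  = 14.8842 · 0.2871 / 0.0289
  = 147.86
Round up → n = 148 per group.

n = 148 per group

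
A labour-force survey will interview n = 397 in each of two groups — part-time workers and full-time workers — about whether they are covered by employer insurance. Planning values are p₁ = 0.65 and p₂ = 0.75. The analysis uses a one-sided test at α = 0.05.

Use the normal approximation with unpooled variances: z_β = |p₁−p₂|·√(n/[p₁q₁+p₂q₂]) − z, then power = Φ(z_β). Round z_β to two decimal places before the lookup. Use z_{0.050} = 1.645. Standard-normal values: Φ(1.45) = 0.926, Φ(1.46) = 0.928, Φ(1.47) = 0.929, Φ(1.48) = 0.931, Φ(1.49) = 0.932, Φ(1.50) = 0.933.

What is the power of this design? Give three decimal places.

z_β = |p₁−p₂|·√(n/[p₁q₁+p₂q₂]) − z_α
    = 0.10 · √(397/0.4150) − 1.645
    = 0.10 · 30.9294 − 1.645
    = 3.0929 − 1.645 = 1.4479 → 1.45
Power = Φ(1.45) = 0.926.

Power ≈ 0.926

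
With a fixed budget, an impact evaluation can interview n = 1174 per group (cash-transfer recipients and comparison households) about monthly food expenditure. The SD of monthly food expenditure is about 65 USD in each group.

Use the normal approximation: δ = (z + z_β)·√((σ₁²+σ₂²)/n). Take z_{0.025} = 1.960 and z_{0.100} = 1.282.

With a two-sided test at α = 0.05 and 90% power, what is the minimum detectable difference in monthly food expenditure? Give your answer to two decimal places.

δ = (z_{α/2} + z_β) · √((σ₁²+σ₂²)/n)
  = (1.960 + 1.282) · √(8450/1174)
  = 3.242 · √7.1976
  = 3.242 · 2.6828
  = 8.6978

Minimum detectable difference ≈ 8.70 USD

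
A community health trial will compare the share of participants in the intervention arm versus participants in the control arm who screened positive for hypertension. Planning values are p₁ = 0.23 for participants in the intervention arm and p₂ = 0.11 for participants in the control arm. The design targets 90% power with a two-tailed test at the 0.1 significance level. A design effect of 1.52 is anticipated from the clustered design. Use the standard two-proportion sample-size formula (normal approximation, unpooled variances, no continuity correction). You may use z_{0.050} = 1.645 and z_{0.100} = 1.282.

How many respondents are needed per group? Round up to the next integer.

n = 249 per group

n = (z_{α/2} + z_β)² · [p₁(1−p₁) + p₂(1−p₂)] / (p₁ − p₂)²
  = (1.645 + 1.282)² · (0.23·0.77 + 0.11·0.89) / (0.12)²
  = (2.927)² · (0.1771 + 0.0979) / 0.0144
  = 8.5673 · 0.2750 / 0.0144
  = 163.61
Design effect: 1.52 × 163.61 = 248.69.
Round up → n = 249 per group.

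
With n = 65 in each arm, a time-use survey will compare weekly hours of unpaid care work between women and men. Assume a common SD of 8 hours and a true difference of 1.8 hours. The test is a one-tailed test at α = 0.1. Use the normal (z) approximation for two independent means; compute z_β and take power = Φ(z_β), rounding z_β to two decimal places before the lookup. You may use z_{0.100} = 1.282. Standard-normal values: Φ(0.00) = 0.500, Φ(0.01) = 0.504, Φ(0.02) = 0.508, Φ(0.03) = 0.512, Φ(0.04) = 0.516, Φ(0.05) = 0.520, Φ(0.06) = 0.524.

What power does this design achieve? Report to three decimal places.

z_β = δ·√(n/(σ₁²+σ₂²)) − z_α
    = 1.8 · √(65/128) − 1.282
    = 1.8 · 0.71261 − 1.282
    = 1.2827 − 1.282 = 0.0007 → 0.00
Power = Φ(0.00) = 0.500.

Power ≈ 0.500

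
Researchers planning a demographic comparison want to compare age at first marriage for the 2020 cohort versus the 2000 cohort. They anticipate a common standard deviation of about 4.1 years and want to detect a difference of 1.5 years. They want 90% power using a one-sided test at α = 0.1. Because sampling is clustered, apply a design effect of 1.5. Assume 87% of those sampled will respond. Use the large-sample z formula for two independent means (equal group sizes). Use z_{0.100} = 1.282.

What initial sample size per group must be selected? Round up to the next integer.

n = 170 per group

n = (z_α + z_β)² · (σ₁² + σ₂²) / δ²
  = (1.282 + 1.282)² · (2·4.1² = 33.62) / 1.5²
  = 6.5741 · 33.62 / 2.25
  = 98.23
Design effect: 1.5 × 98.23 = 147.35.
Adjust for 87% response: 147.35 / 0.87 = 169.36.
Round up → n = 170 per group.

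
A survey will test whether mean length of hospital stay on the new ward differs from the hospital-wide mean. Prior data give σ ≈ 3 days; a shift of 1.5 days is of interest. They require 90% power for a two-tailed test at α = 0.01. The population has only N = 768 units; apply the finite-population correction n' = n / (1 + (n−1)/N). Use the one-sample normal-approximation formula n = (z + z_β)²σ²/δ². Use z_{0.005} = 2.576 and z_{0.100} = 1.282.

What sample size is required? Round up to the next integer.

n = (z_{α/2} + z_β)² · σ² / δ²
  = (2.576 + 1.282)² · 3² / 1.5²
  = 14.8842 · 9 / 2.25
  = 59.54
Finite-population correction (N = 768): 59.54 / (1 + (59.54 − 1)/768) = 55.32.
Round up → n = 56.

n = 56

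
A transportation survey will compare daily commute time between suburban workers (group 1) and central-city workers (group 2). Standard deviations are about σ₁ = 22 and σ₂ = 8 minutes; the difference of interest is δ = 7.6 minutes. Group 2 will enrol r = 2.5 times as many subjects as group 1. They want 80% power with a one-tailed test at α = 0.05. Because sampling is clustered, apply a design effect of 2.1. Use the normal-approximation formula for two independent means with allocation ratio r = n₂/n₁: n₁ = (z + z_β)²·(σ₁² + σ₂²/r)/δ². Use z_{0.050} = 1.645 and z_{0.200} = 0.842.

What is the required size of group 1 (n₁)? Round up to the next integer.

n₁ = 115

n₁ = (z_α + z_β)² · (σ₁² + σ₂²/r) / δ²
   = (1.645 + 0.842)² · (22² + 8²/2.5) / 7.6²
   = 6.1852 · (484 + 25.6) / 57.76
   = 6.1852 · 509.6 / 57.76
   = 54.57
Design effect: 2.1 × 54.57 = 114.60.
Round up → n₁ = 115; n₂ = r·n₁ = 2.5 × 115 = 288.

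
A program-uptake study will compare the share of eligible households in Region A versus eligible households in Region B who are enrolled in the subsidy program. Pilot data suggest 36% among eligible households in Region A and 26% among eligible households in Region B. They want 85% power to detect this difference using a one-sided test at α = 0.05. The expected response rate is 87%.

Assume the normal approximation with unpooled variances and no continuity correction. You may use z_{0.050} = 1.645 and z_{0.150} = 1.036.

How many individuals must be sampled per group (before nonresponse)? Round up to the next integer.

n = 350 per group

n = (z_α + z_β)² · [p₁(1−p₁) + p₂(1−p₂)] / (p₁ − p₂)²
  = (1.645 + 1.036)² · (0.36·0.64 + 0.26·0.74) / (0.10)²
  = (2.681)² · (0.2304 + 0.1924) / 0.0100
  = 7.1878 · 0.4228 / 0.0100
  = 303.90
Adjust for 87% response: 303.90 / 0.87 = 349.31.
Round up → n = 350 per group.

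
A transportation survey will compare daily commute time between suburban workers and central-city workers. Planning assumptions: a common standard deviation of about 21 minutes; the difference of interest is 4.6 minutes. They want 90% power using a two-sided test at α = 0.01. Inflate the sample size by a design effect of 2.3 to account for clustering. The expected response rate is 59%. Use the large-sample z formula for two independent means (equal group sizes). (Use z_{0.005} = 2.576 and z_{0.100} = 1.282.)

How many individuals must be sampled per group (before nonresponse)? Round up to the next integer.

n = (z_{α/2} + z_β)² · (σ₁² + σ₂²) / δ²
  = (2.576 + 1.282)² · (2·21² = 882) / 4.6²
  = 14.8842 · 882 / 21.16
  = 620.41
Design effect: 2.3 × 620.41 = 1426.94.
Adjust for 59% response: 1426.94 / 0.59 = 2418.54.
Round up → n = 2419 per group.

n = 2419 per group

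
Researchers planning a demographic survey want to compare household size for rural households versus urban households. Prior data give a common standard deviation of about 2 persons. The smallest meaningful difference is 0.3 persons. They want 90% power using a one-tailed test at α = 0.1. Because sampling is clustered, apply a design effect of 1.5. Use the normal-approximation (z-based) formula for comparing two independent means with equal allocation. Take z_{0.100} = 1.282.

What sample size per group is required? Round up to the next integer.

n = (z_α + z_β)² · (σ₁² + σ₂²) / δ²
  = (1.282 + 1.282)² · (2·2² = 8) / 0.3²
  = 6.5741 · 8 / 0.09
  = 584.36
Design effect: 1.5 × 584.36 = 876.55.
Round up → n = 877 per group.

n = 877 per group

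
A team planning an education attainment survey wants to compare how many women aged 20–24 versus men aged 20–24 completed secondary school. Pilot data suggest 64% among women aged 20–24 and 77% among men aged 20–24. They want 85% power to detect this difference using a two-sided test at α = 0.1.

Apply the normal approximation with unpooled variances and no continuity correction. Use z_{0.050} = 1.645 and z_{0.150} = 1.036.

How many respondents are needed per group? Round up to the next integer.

n = (z_{α/2} + z_β)² · [p₁(1−p₁) + p₂(1−p₂)] / (p₁ − p₂)²
  = (1.645 + 1.036)² · (0.64·0.36 + 0.77·0.23) / (-0.13)²
  = (2.681)² · (0.2304 + 0.1771) / 0.0169
  = 7.1878 · 0.4075 / 0.0169
  = 173.31
Round up → n = 174 per group.

n = 174 per group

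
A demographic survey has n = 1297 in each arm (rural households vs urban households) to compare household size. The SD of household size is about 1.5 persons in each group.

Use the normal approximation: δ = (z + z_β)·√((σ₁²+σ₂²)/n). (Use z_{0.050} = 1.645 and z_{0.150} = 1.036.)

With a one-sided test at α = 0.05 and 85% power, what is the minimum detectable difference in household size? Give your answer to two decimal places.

Minimum detectable difference ≈ 0.16 persons

δ = (z_α + z_β) · √((σ₁²+σ₂²)/n)
  = (1.645 + 1.036) · √(4.5/1297)
  = 2.681 · √0.00347
  = 2.681 · 0.0589
  = 0.1579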